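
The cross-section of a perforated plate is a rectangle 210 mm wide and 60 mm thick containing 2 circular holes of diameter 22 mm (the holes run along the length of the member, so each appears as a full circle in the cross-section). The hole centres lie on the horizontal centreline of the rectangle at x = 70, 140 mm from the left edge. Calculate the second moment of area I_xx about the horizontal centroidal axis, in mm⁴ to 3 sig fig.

I_xx ≈ 3.76 × 10⁶ mm⁴

Decompose the section into non-overlapping parts with the origin at the bottom-left of its bounding rectangle.
Plate: 210 × 60, A = 12 600 mm², y = 30 mm, Ī = 3 780 000 mm⁴.
Hole 1 (subtracted): ⌀22, A = 380.13 mm², y = 30 mm, Ī = 11 499 mm⁴.
Hole 2 (subtracted): ⌀22, A = 380.13 mm², y = 30 mm, Ī = 11 499 mm⁴.
By symmetry the centroid is at mid-height, ȳ = 30 mm.
All pieces are centred on the horizontal centroidal axis, so I = ΣĪ (holes subtracted) = 3 757 002 mm⁴.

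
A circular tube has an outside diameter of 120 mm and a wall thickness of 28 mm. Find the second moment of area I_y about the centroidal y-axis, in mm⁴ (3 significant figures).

I_y ≈ 9.36 × 10⁶ mm⁴

Treat the section as a set of non-overlapping primitives; coordinates are from the bounding-box lower-left.
Outer circle: ⌀120, A = 11 310 mm², x = 60 mm, Ī = 10 178 760 mm⁴.
Bore (subtracted): ⌀64, A = 3 217 mm², x = 60 mm, Ī = 823 550 mm⁴.
By symmetry the centroid is at mid-width, x̄ = 60 mm.
All pieces are centred on the centroidal y-axis, so I = ΣĪ (holes subtracted) = 9 355 211 mm⁴.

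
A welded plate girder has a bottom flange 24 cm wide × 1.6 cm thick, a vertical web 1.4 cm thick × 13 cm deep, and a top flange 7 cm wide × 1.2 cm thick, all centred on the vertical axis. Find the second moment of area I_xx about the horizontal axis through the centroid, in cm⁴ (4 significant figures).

Split into non-overlapping primitives; take the origin at the lower-left of the bounding box.
Bottom plate: 24 × 1.6, A = 38.4 cm², y = 0.8 cm, Ī = 8.192 cm⁴.
Web plate: 1.4 × 13, A = 18.2 cm², y = 8.1 cm, Ī = 256.317 cm⁴.
Top plate: 7 × 1.2, A = 8.4 cm², y = 15.2 cm, Ī = 1.008 cm⁴.
Centroid: ȳ = ΣA·y / ΣA = 4.70492 cm.
Transfer each piece to the horizontal axis through the centroid using Ī + A·d² with d = y − 4.70492:
  bottom plate: d = -3.90492 cm → contributes +593.731 cm⁴
  web plate: d = 3.39508 cm → contributes +466.1 cm⁴
  top plate: d = 10.4951 cm → contributes +926.24 cm⁴
Total I = 1986.07 cm⁴.

I_xx ≈ 1986 cm⁴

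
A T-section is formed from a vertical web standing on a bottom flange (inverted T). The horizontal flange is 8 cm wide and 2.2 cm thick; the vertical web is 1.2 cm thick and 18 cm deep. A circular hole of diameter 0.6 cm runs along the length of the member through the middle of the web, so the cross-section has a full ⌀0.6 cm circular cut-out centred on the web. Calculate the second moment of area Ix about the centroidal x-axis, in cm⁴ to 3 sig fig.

Treat the section as a set of non-overlapping primitives; coordinates are from the bounding-box lower-left.
Flange: 8 × 2.2, A = 17.6 cm², y = 1.1 cm, Ī = 7.0987 cm⁴.
Web: 1.2 × 18, A = 21.6 cm², y = 11.2 cm, Ī = 583.2 cm⁴.
Hole (subtracted): ⌀0.6, A = 0.28274 cm², y = 11.2 cm, Ī = 0.0063617 cm⁴.
Centroid: ȳ = ΣA·y / ΣA = 6.6324 cm.
Transfer each piece to the centroidal x-axis using Ī + A·d² with d = y − 6.6324:
  flange: d = -5.5324 cm → contributes +545.78 cm⁴
  web: d = 4.5676 cm → contributes +1033.8 cm⁴
  hole: d = 4.5676 cm → contributes −5.9053 cm⁴
Total I = 1573.7 cm⁴.

Ix ≈ 1570 cm⁴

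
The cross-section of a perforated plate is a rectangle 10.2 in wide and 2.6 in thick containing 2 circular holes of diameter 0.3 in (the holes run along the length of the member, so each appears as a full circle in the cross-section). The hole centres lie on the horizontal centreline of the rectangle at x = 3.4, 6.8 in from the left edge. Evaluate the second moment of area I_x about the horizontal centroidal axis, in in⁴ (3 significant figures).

Split into non-overlapping primitives; take the origin at the lower-left of the bounding box.
Plate: 10.2 × 2.6, A = 26.52 in², y = 1.3 in, Ī = 14.94 in⁴.
Hole 1 (subtracted): ⌀0.3, A = 0.070686 in², y = 1.3 in, Ī = 0.00039761 in⁴.
Hole 2 (subtracted): ⌀0.3, A = 0.070686 in², y = 1.3 in, Ī = 0.00039761 in⁴.
By symmetry the centroid is at mid-height, ȳ = 1.3 in.
All pieces are centred on the horizontal centroidal axis, so I = ΣĪ (holes subtracted) = 14.939 in⁴.

I_x ≈ 14.9 in⁴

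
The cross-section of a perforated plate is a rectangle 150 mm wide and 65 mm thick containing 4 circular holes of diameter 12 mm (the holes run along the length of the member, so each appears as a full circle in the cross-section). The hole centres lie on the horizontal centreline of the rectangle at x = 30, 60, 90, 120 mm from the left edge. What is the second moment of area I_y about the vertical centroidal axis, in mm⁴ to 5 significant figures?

I_y ≈ 1.7768 × 10⁷ mm⁴

Decompose the section into non-overlapping parts with the origin at the bottom-left of its bounding rectangle.
Plate: 150 × 65, A = 9 750 mm², x = 75 mm, Ī = 18 281 250 mm⁴.
Hole 1 (subtracted): ⌀12, A = 113.0973 mm², x = 30 mm, Ī = 1017.876 mm⁴.
Hole 2 (subtracted): ⌀12, A = 113.0973 mm², x = 60 mm, Ī = 1017.876 mm⁴.
Hole 3 (subtracted): ⌀12, A = 113.0973 mm², x = 90 mm, Ī = 1017.876 mm⁴.
Hole 4 (subtracted): ⌀12, A = 113.0973 mm², x = 120 mm, Ī = 1017.876 mm⁴.
By symmetry the centroid is at mid-width, x̄ = 75 mm.
Transfer each piece to the vertical centroidal axis using Ī + A·d² with d = x − 75:
  plate: d = 0 mm → contributes +18 281 250 mm⁴
  hole 1: d = -45 mm → contributes −230 040 mm⁴
  hole 2: d = -15 mm → contributes −26464.78 mm⁴
  hole 3: d = 15 mm → contributes −26464.78 mm⁴
  hole 4: d = 45 mm → contributes −230 040 mm⁴
Total I = 17 768 240 mm⁴.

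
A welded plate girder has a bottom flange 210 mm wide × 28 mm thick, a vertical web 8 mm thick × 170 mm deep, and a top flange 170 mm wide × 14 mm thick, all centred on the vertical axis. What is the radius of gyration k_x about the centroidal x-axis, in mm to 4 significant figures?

k_x ≈ 83.93 mm

Split into non-overlapping primitives; take the origin at the lower-left of the bounding box.
Bottom plate: 210 × 28, A = 5 880 mm², y = 14 mm, Ī = 384 160 mm⁴.
Web plate: 8 × 170, A = 1 360 mm², y = 113 mm, Ī = 3 275 333 mm⁴.
Top plate: 170 × 14, A = 2 380 mm², y = 205 mm, Ī = 38873.3 mm⁴.
Centroid: ȳ = ΣA·y / ΣA = 75.2495 mm.
Transfer each piece to the centroidal x-axis using Ī + A·d² with d = y − 75.2495:
  bottom plate: d = -61.2495 mm → contributes +22 442 973 mm⁴
  web plate: d = 37.7505 mm → contributes +5 213 472 mm⁴
  top plate: d = 129.751 mm → contributes +40 106 643 mm⁴
Total I = 67 763 088 mm⁴.
Radius of gyration: k = √(I/A) = √(67 763 088 / 9 620) = 83.9284 mm.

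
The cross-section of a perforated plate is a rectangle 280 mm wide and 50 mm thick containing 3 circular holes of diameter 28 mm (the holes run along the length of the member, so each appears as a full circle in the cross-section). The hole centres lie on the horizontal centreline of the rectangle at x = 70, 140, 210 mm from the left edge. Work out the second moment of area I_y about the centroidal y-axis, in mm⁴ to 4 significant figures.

Treat the section as a set of non-overlapping primitives; coordinates are from the bounding-box lower-left.
Plate: 280 × 50, A = 14 000 mm², x = 140 mm, Ī = 91 466 667 mm⁴.
Hole 1 (subtracted): ⌀28, A = 615.752 mm², x = 70 mm, Ī = 30171.9 mm⁴.
Hole 2 (subtracted): ⌀28, A = 615.752 mm², x = 140 mm, Ī = 30171.9 mm⁴.
Hole 3 (subtracted): ⌀28, A = 615.752 mm², x = 210 mm, Ī = 30171.9 mm⁴.
By symmetry the centroid is at mid-width, x̄ = 140 mm.
Transfer each piece to the centroidal y-axis using Ī + A·d² with d = x − 140:
  plate: d = 0 mm → contributes +91 466 667 mm⁴
  hole 1: d = -70 mm → contributes −3 047 357 mm⁴
  hole 2: d = 0 mm → contributes −30171.9 mm⁴
  hole 3: d = 70 mm → contributes −3 047 357 mm⁴
Total I = 85 341 780 mm⁴.

I_y ≈ 8.534 × 10⁷ mm⁴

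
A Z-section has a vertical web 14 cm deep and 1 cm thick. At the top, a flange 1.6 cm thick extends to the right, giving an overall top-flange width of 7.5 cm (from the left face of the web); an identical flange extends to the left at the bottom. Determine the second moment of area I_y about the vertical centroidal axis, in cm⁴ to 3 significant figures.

Treat the section as a set of non-overlapping primitives; coordinates are from the bounding-box lower-left.
Web: 1 × 14, A = 14 cm², x = 7 cm, Ī = 1.1667 cm⁴.
Top flange (beyond web): 6.5 × 1.6, A = 10.4 cm², x = 10.75 cm, Ī = 36.617 cm⁴.
Bottom flange (beyond web): 6.5 × 1.6, A = 10.4 cm², x = 3.25 cm, Ī = 36.617 cm⁴.
Centroid: x̄ = ΣA·x / ΣA = 7 cm.
Transfer each piece to the vertical centroidal axis using Ī + A·d² with d = x − 7:
  web: d = 0 cm → contributes +1.1667 cm⁴
  top flange (beyond web): d = 3.75 cm → contributes +182.87 cm⁴
  bottom flange (beyond web): d = -3.75 cm → contributes +182.87 cm⁴
Total I = 366.9 cm⁴.

I_y ≈ 367 cm⁴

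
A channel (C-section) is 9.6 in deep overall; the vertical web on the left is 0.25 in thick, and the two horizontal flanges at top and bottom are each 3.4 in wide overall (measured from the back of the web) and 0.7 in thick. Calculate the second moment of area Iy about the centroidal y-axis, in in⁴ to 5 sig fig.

Treat the section as a set of non-overlapping primitives; coordinates are from the bounding-box lower-left.
Web: 0.25 × 9.6, A = 2.4 in², x = 0.125 in, Ī = 0.0125 in⁴.
Top flange (beyond web): 3.15 × 0.7, A = 2.205 in², x = 1.825 in, Ī = 1.823259 in⁴.
Bottom flange (beyond web): 3.15 × 0.7, A = 2.205 in², x = 1.825 in, Ī = 1.823259 in⁴.
Centroid: x̄ = ΣA·x / ΣA = 1.225881 in.
Transfer each piece to the centroidal y-axis using Ī + A·d² with d = x − 1.225881:
  web: d = -1.100881 in → contributes +2.921154 in⁴
  top flange (beyond web): d = 0.5991189 in → contributes +2.61473 in⁴
  bottom flange (beyond web): d = 0.5991189 in → contributes +2.61473 in⁴
Total I = 8.150613 in⁴.

Iy ≈ 8.1506 in⁴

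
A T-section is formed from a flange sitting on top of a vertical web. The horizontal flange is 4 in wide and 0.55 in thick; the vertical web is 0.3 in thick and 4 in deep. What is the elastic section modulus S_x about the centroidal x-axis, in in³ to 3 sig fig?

S_x ≈ 1.63 in³

Break the section into simple shapes (no overlaps), measuring from the bottom-left corner of the bounding box.
Flange: 4 × 0.55, A = 2.2 in², y = 4.275 in, Ī = 0.055458 in⁴.
Web: 0.3 × 4, A = 1.2 in², y = 2 in, Ī = 1.6 in⁴.
Centroid: ȳ = ΣA·y / ΣA = 3.4721 in.
Transfer each piece to the centroidal x-axis using Ī + A·d² with d = y − 3.4721:
  flange: d = 0.80294 in → contributes +1.4738 in⁴
  web: d = -1.4721 in → contributes +4.2003 in⁴
Total I = 5.6742 in⁴.
Extreme fibre distance c = 3.4721 in; S = I/c = 1.6342 in³.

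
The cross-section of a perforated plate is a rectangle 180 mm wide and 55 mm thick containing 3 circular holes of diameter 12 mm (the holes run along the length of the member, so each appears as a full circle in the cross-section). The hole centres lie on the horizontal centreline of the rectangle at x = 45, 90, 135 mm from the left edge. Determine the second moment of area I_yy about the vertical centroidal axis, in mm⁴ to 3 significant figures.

I_yy ≈ 2.63 × 10⁷ mm⁴

Treat the section as a set of non-overlapping primitives; coordinates are from the bounding-box lower-left.
Plate: 180 × 55, A = 9 900 mm², x = 90 mm, Ī = 26 730 000 mm⁴.
Hole 1 (subtracted): ⌀12, A = 113.1 mm², x = 45 mm, Ī = 1017.9 mm⁴.
Hole 2 (subtracted): ⌀12, A = 113.1 mm², x = 90 mm, Ī = 1017.9 mm⁴.
Hole 3 (subtracted): ⌀12, A = 113.1 mm², x = 135 mm, Ī = 1017.9 mm⁴.
By symmetry the centroid is at mid-width, x̄ = 90 mm.
Transfer each piece to the vertical centroidal axis using Ī + A·d² with d = x − 90:
  plate: d = 0 mm → contributes +26 730 000 mm⁴
  hole 1: d = -45 mm → contributes −230 040 mm⁴
  hole 2: d = 0 mm → contributes −1017.9 mm⁴
  hole 3: d = 45 mm → contributes −230 040 mm⁴
Total I = 26 268 902 mm⁴.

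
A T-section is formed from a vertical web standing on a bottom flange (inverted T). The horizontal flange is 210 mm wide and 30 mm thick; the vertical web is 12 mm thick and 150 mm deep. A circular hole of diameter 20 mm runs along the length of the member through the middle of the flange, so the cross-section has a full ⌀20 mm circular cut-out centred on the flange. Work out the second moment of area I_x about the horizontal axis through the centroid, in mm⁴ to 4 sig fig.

Break the section into simple shapes (no overlaps), measuring from the bottom-left corner of the bounding box.
Flange: 210 × 30, A = 6 300 mm², y = 15 mm, Ī = 472 500 mm⁴.
Web: 12 × 150, A = 1 800 mm², y = 105 mm, Ī = 3 375 000 mm⁴.
Hole (subtracted): ⌀20, A = 314.159 mm², y = 15 mm, Ī = 7853.98 mm⁴.
Centroid: ȳ = ΣA·y / ΣA = 35.807 mm.
Transfer each piece to the horizontal axis through the centroid using Ī + A·d² with d = y − 35.807:
  flange: d = -20.807 mm → contributes +3 199 967 mm⁴
  web: d = 69.193 mm → contributes +11 992 808 mm⁴
  hole: d = -20.807 mm → contributes −143 863 mm⁴
Total I = 15 048 912 mm⁴.

I_x ≈ 1.505 × 10⁷ mm⁴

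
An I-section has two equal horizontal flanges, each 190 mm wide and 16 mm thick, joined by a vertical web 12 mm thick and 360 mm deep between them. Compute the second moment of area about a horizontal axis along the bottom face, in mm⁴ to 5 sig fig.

Treat the section as a set of non-overlapping primitives; coordinates are from the bounding-box lower-left.
Bottom flange: 190 × 16, A = 3 040 mm², y = 8 mm, Ī = 64853.33 mm⁴.
Web: 12 × 360, A = 4 320 mm², y = 196 mm, Ī = 46 656 000 mm⁴.
Top flange: 190 × 16, A = 3 040 mm², y = 384 mm, Ī = 64853.33 mm⁴.
Transfer each piece to a horizontal axis along the bottom face using Ī + A·d² with d = y − 0:
  bottom flange: d = 8 mm → contributes +259413.3 mm⁴
  web: d = 196 mm → contributes +212 613 120 mm⁴
  top flange: d = 384 mm → contributes +448 331 093 mm⁴
Total I = 661 203 627 mm⁴.

I_base ≈ 6.6120 × 10⁸ mm⁴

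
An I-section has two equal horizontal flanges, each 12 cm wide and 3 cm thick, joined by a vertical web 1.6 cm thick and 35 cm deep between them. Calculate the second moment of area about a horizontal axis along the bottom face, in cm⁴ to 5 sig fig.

Split into non-overlapping primitives; take the origin at the lower-left of the bounding box.
Bottom flange: 12 × 3, A = 36 cm², y = 1.5 cm, Ī = 27 cm⁴.
Web: 1.6 × 35, A = 56 cm², y = 20.5 cm, Ī = 5716.667 cm⁴.
Top flange: 12 × 3, A = 36 cm², y = 39.5 cm, Ī = 27 cm⁴.
Transfer each piece to the bottom edge using Ī + A·d² with d = y − 0:
  bottom flange: d = 1.5 cm → contributes +108 cm⁴
  web: d = 20.5 cm → contributes +29250.67 cm⁴
  top flange: d = 39.5 cm → contributes +56 196 cm⁴
Total I = 85554.67 cm⁴.

I_base ≈ 8.5555 × 10⁴ cm⁴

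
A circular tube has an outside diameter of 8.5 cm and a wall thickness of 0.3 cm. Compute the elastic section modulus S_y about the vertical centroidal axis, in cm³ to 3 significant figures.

S_y ≈ 15.3 cm³

Treat the section as a set of non-overlapping primitives; coordinates are from the bounding-box lower-left.
Outer circle: ⌀8.5, A = 56.745 cm², x = 4.25 cm, Ī = 256.24 cm⁴.
Bore (subtracted): ⌀7.9, A = 49.017 cm², x = 4.25 cm, Ī = 191.2 cm⁴.
By symmetry the centroid is at mid-width, x̄ = 4.25 cm.
All pieces are centred on the vertical centroidal axis, so I = ΣĪ (holes subtracted) = 65.043 cm⁴.
Extreme fibre distance c = 4.25 cm; S = I/c = 15.304 cm³.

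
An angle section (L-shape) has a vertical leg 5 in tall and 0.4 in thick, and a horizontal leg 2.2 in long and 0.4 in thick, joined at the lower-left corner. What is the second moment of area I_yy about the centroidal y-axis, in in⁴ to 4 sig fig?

I_yy ≈ 0.8617 in⁴

Treat the section as a set of non-overlapping primitives; coordinates are from the bounding-box lower-left.
Vertical leg: 0.4 × 5, A = 2 in², x = 0.2 in, Ī = 0.0266667 in⁴.
Horizontal leg (remainder): 1.8 × 0.4, A = 0.72 in², x = 1.3 in, Ī = 0.1944 in⁴.
Centroid: x̄ = ΣA·x / ΣA = 0.491176 in.
Transfer each piece to the centroidal y-axis using Ī + A·d² with d = x − 0.491176:
  vertical leg: d = -0.291176 in → contributes +0.196234 in⁴
  horizontal leg (remainder): d = 0.808824 in → contributes +0.665421 in⁴
Total I = 0.861655 in⁴.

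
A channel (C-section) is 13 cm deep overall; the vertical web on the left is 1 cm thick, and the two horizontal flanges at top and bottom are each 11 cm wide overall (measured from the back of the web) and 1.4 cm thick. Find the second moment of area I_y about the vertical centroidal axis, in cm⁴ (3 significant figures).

I_y ≈ 503 cm⁴

Split into non-overlapping primitives; take the origin at the lower-left of the bounding box.
Web: 1 × 13, A = 13 cm², x = 0.5 cm, Ī = 1.0833 cm⁴.
Top flange (beyond web): 10 × 1.4, A = 14 cm², x = 6 cm, Ī = 116.67 cm⁴.
Bottom flange (beyond web): 10 × 1.4, A = 14 cm², x = 6 cm, Ī = 116.67 cm⁴.
Centroid: x̄ = ΣA·x / ΣA = 4.2561 cm.
Transfer each piece to the vertical centroidal axis using Ī + A·d² with d = x − 4.2561:
  web: d = -3.7561 cm → contributes +184.49 cm⁴
  top flange (beyond web): d = 1.7439 cm → contributes +159.24 cm⁴
  bottom flange (beyond web): d = 1.7439 cm → contributes +159.24 cm⁴
Total I = 502.98 cm⁴.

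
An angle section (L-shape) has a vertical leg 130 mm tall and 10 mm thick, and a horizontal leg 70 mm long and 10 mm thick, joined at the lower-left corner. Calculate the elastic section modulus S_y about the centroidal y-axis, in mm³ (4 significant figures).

Break the section into simple shapes (no overlaps), measuring from the bottom-left corner of the bounding box.
Vertical leg: 10 × 130, A = 1 300 mm², x = 5 mm, Ī = 10833.3 mm⁴.
Horizontal leg (remainder): 60 × 10, A = 600 mm², x = 40 mm, Ī = 180 000 mm⁴.
Centroid: x̄ = ΣA·x / ΣA = 16.0526 mm.
Transfer each piece to the centroidal y-axis using Ī + A·d² with d = x − 16.0526:
  vertical leg: d = -11.0526 mm → contributes +169 642 mm⁴
  horizontal leg (remainder): d = 23.9474 mm → contributes +524 086 mm⁴
Total I = 693 728 mm⁴.
Extreme fibre distance c = 53.9474 mm; S = I/c = 12859.3 mm³.

S_y ≈ 1.286 × 10⁴ mm³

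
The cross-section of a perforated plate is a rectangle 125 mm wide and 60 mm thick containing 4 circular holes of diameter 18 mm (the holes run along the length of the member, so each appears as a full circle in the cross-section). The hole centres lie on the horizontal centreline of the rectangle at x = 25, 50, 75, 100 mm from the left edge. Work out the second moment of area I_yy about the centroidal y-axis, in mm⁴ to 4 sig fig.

Decompose the section into non-overlapping parts with the origin at the bottom-left of its bounding rectangle.
Plate: 125 × 60, A = 7 500 mm², x = 62.5 mm, Ī = 9 765 625 mm⁴.
Hole 1 (subtracted): ⌀18, A = 254.469 mm², x = 25 mm, Ī = 5 153 mm⁴.
Hole 2 (subtracted): ⌀18, A = 254.469 mm², x = 50 mm, Ī = 5 153 mm⁴.
Hole 3 (subtracted): ⌀18, A = 254.469 mm², x = 75 mm, Ī = 5 153 mm⁴.
Hole 4 (subtracted): ⌀18, A = 254.469 mm², x = 100 mm, Ī = 5 153 mm⁴.
By symmetry the centroid is at mid-width, x̄ = 62.5 mm.
Transfer each piece to the centroidal y-axis using Ī + A·d² with d = x − 62.5:
  plate: d = 0 mm → contributes +9 765 625 mm⁴
  hole 1: d = -37.5 mm → contributes −363 000 mm⁴
  hole 2: d = -12.5 mm → contributes −44913.8 mm⁴
  hole 3: d = 12.5 mm → contributes −44913.8 mm⁴
  hole 4: d = 37.5 mm → contributes −363 000 mm⁴
Total I = 8 949 797 mm⁴.

I_yy ≈ 8.950 × 10⁶ mm⁴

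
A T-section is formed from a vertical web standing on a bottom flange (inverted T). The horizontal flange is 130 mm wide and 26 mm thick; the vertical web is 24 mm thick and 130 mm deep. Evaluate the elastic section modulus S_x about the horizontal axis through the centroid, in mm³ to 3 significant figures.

Treat the section as a set of non-overlapping primitives; coordinates are from the bounding-box lower-left.
Flange: 130 × 26, A = 3 380 mm², y = 13 mm, Ī = 190 407 mm⁴.
Web: 24 × 130, A = 3 120 mm², y = 91 mm, Ī = 4 394 000 mm⁴.
Centroid: ȳ = ΣA·y / ΣA = 50.44 mm.
Transfer each piece to the horizontal axis through the centroid using Ī + A·d² with d = y − 50.44:
  flange: d = -37.44 mm → contributes +4 928 334 mm⁴
  web: d = 40.56 mm → contributes +9 526 754 mm⁴
Total I = 14 455 088 mm⁴.
Extreme fibre distance c = 105.56 mm; S = I/c = 136 937 mm³.

S_x ≈ 1.37 × 10⁵ mm³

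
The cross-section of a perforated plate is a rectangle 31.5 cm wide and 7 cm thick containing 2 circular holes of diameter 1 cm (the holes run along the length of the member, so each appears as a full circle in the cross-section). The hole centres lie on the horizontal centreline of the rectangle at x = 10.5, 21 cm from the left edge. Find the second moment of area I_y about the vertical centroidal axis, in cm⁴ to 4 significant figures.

Break the section into simple shapes (no overlaps), measuring from the bottom-left corner of the bounding box.
Plate: 31.5 × 7, A = 220.5 cm², x = 15.75 cm, Ī = 18232.6 cm⁴.
Hole 1 (subtracted): ⌀1, A = 0.785398 cm², x = 10.5 cm, Ī = 0.0490874 cm⁴.
Hole 2 (subtracted): ⌀1, A = 0.785398 cm², x = 21 cm, Ī = 0.0490874 cm⁴.
By symmetry the centroid is at mid-width, x̄ = 15.75 cm.
Transfer each piece to the vertical centroidal axis using Ī + A·d² with d = x − 15.75:
  plate: d = 0 cm → contributes +18232.6 cm⁴
  hole 1: d = -5.25 cm → contributes −21.6966 cm⁴
  hole 2: d = 5.25 cm → contributes −21.6966 cm⁴
Total I = 18189.2 cm⁴.

I_y ≈ 1.819 × 10⁴ cm⁴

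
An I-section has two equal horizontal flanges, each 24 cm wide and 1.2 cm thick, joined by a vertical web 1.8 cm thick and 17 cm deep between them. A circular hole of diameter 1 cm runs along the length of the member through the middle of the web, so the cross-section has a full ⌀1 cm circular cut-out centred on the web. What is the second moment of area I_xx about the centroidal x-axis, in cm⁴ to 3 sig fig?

Treat the section as a set of non-overlapping primitives; coordinates are from the bounding-box lower-left.
Bottom flange: 24 × 1.2, A = 28.8 cm², y = 0.6 cm, Ī = 3.456 cm⁴.
Web: 1.8 × 17, A = 30.6 cm², y = 9.7 cm, Ī = 736.95 cm⁴.
Top flange: 24 × 1.2, A = 28.8 cm², y = 18.8 cm, Ī = 3.456 cm⁴.
Hole (subtracted): ⌀1, A = 0.7854 cm², y = 9.7 cm, Ī = 0.049087 cm⁴.
By symmetry the centroid is at mid-height, ȳ = 9.7 cm.
Transfer each piece to the centroidal x-axis using Ī + A·d² with d = y − 9.7:
  bottom flange: d = -9.1 cm → contributes +2388.4 cm⁴
  web: d = 0 cm → contributes +736.95 cm⁴
  top flange: d = 9.1 cm → contributes +2388.4 cm⁴
  hole: d = 0 cm → contributes −0.049087 cm⁴
Total I = 5513.7 cm⁴.

I_xx ≈ 5510 cm⁴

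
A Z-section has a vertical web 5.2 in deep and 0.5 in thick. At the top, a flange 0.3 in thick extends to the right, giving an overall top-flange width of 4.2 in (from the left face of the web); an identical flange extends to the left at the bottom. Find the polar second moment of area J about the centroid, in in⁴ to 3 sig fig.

J ≈ 31.6 in⁴

Break the section into simple shapes (no overlaps), measuring from the bottom-left corner of the bounding box.
Web: 0.5 × 5.2, A = 2.6 in², y = 2.6 in, Ī = 5.8587 in⁴.
Top flange (beyond web): 3.7 × 0.3, A = 1.11 in², y = 5.05 in, Ī = 0.008325 in⁴.
Bottom flange (beyond web): 3.7 × 0.3, A = 1.11 in², y = 0.15 in, Ī = 0.008325 in⁴.
Centroid: ȳ = ΣA·y / ΣA = 2.6 in.
Transfer each piece to the centroidal x-axis using Ī + A·d² with d = y − 2.6:
  web: d = 0 in → contributes +5.8587 in⁴
  top flange (beyond web): d = 2.45 in → contributes +6.6711 in⁴
  bottom flange (beyond web): d = -2.45 in → contributes +6.6711 in⁴
Total I = 19.201 in⁴.
For the y-axis: x̄ = 3.95 in.
Repeating about the centroidal y-axis gives I_y = 12.377 in⁴.
Polar second moment: J = I_x + I_y = 31.578 in⁴.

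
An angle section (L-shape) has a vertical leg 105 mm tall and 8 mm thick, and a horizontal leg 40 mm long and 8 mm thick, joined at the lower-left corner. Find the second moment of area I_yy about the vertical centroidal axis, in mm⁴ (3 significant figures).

I_yy ≈ 1.05 × 10⁵ mm⁴

Treat the section as a set of non-overlapping primitives; coordinates are from the bounding-box lower-left.
Vertical leg: 8 × 105, A = 840 mm², x = 4 mm, Ī = 4 480 mm⁴.
Horizontal leg (remainder): 32 × 8, A = 256 mm², x = 24 mm, Ī = 21 845 mm⁴.
Centroid: x̄ = ΣA·x / ΣA = 8.6715 mm.
Transfer each piece to the vertical centroidal axis using Ī + A·d² with d = x − 8.6715:
  vertical leg: d = -4.6715 mm → contributes +22 812 mm⁴
  horizontal leg (remainder): d = 15.328 mm → contributes +81 996 mm⁴
Total I = 104 807 mm⁴.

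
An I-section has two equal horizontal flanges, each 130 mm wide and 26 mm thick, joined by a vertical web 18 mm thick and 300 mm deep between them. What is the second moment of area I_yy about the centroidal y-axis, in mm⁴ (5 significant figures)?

Split into non-overlapping primitives; take the origin at the lower-left of the bounding box.
Bottom flange: 130 × 26, A = 3 380 mm², x = 65 mm, Ī = 4 760 167 mm⁴.
Web: 18 × 300, A = 5 400 mm², x = 65 mm, Ī = 145 800 mm⁴.
Top flange: 130 × 26, A = 3 380 mm², x = 65 mm, Ī = 4 760 167 mm⁴.
By symmetry the centroid is at mid-width, x̄ = 65 mm.
All pieces are centred on the centroidal y-axis, so I = ΣĪ = 9 666 133 mm⁴.

I_yy ≈ 9.6661 × 10⁶ mm⁴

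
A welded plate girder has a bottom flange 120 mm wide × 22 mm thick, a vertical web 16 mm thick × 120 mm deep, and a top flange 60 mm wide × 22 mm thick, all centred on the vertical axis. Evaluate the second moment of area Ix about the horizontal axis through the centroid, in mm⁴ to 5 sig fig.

Split into non-overlapping primitives; take the origin at the lower-left of the bounding box.
Bottom plate: 120 × 22, A = 2 640 mm², y = 11 mm, Ī = 106 480 mm⁴.
Web plate: 16 × 120, A = 1 920 mm², y = 82 mm, Ī = 2 304 000 mm⁴.
Top plate: 60 × 22, A = 1 320 mm², y = 153 mm, Ī = 53 240 mm⁴.
Centroid: ȳ = ΣA·y / ΣA = 66.06122 mm.
Transfer each piece to the horizontal axis through the centroid using Ī + A·d² with d = y − 66.06122:
  bottom plate: d = -55.06122 mm → contributes +8 110 269 mm⁴
  web plate: d = 15.93878 mm → contributes +2 791 766 mm⁴
  top plate: d = 86.93878 mm → contributes +10 030 263 mm⁴
Total I = 20 932 298 mm⁴.

Ix ≈ 2.0932 × 10⁷ mm⁴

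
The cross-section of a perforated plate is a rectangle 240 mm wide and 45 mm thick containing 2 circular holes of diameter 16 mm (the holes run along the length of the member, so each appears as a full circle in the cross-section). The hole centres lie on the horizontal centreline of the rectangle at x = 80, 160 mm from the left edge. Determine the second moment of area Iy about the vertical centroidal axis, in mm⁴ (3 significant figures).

Split into non-overlapping primitives; take the origin at the lower-left of the bounding box.
Plate: 240 × 45, A = 10 800 mm², x = 120 mm, Ī = 51 840 000 mm⁴.
Hole 1 (subtracted): ⌀16, A = 201.06 mm², x = 80 mm, Ī = 3 217 mm⁴.
Hole 2 (subtracted): ⌀16, A = 201.06 mm², x = 160 mm, Ī = 3 217 mm⁴.
By symmetry the centroid is at mid-width, x̄ = 120 mm.
Transfer each piece to the vertical centroidal axis using Ī + A·d² with d = x − 120:
  plate: d = 0 mm → contributes +51 840 000 mm⁴
  hole 1: d = -40 mm → contributes −324 916 mm⁴
  hole 2: d = 40 mm → contributes −324 916 mm⁴
Total I = 51 190 168 mm⁴.

Iy ≈ 5.12 × 10⁷ mm⁴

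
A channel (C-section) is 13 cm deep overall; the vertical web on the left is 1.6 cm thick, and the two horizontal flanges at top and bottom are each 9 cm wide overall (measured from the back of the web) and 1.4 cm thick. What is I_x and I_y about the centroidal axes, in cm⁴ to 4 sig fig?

I_x ≈ 993.3 cm⁴, I_y ≈ 309.2 cm⁴

Treat the section as a set of non-overlapping primitives; coordinates are from the bounding-box lower-left.
Web: 1.6 × 13, A = 20.8 cm², y = 6.5 cm, Ī = 292.933 cm⁴.
Top flange (beyond web): 7.4 × 1.4, A = 10.36 cm², y = 12.3 cm, Ī = 1.69213 cm⁴.
Bottom flange (beyond web): 7.4 × 1.4, A = 10.36 cm², y = 0.7 cm, Ī = 1.69213 cm⁴.
By symmetry the centroid is at mid-height, ȳ = 6.5 cm.
Transfer each piece to the centroidal x-axis using Ī + A·d² with d = y − 6.5:
  web: d = 0 cm → contributes +292.933 cm⁴
  top flange (beyond web): d = 5.8 cm → contributes +350.203 cm⁴
  bottom flange (beyond web): d = -5.8 cm → contributes +350.203 cm⁴
Total I = 993.338 cm⁴.
For the y-axis: x̄ = 3.04566 cm.
Repeating about the centroidal y-axis gives I_y = 309.184 cm⁴.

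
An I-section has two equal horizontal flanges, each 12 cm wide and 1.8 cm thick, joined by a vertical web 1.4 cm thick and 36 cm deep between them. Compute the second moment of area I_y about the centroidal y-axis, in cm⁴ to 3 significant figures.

I_y ≈ 527 cm⁴

Decompose the section into non-overlapping parts with the origin at the bottom-left of its bounding rectangle.
Bottom flange: 12 × 1.8, A = 21.6 cm², x = 6 cm, Ī = 259.2 cm⁴.
Web: 1.4 × 36, A = 50.4 cm², x = 6 cm, Ī = 8.232 cm⁴.
Top flange: 12 × 1.8, A = 21.6 cm², x = 6 cm, Ī = 259.2 cm⁴.
By symmetry the centroid is at mid-width, x̄ = 6 cm.
All pieces are centred on the centroidal y-axis, so I = ΣĪ = 526.63 cm⁴.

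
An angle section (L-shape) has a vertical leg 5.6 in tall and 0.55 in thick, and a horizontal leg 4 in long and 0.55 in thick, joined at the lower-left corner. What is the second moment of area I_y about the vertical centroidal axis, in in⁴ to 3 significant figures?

I_y ≈ 6.66 in⁴

Break the section into simple shapes (no overlaps), measuring from the bottom-left corner of the bounding box.
Vertical leg: 0.55 × 5.6, A = 3.08 in², x = 0.275 in, Ī = 0.077642 in⁴.
Horizontal leg (remainder): 3.45 × 0.55, A = 1.8975 in², x = 2.275 in, Ī = 1.8821 in⁴.
Centroid: x̄ = ΣA·x / ΣA = 1.0374 in.
Transfer each piece to the vertical centroidal axis using Ī + A·d² with d = x − 1.0374:
  vertical leg: d = -0.76243 in → contributes +1.868 in⁴
  horizontal leg (remainder): d = 1.2376 in → contributes +4.7883 in⁴
Total I = 6.6563 in⁴.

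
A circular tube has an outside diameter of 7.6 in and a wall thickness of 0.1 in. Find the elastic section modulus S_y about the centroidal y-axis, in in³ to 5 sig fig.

S_y ≈ 4.3605 in³

Break the section into simple shapes (no overlaps), measuring from the bottom-left corner of the bounding box.
Outer circle: ⌀7.6, A = 45.3646 in², x = 3.8 in, Ī = 163.7662 in⁴.
Bore (subtracted): ⌀7.4, A = 43.0084 in², x = 3.8 in, Ī = 147.1963 in⁴.
By symmetry the centroid is at mid-width, x̄ = 3.8 in.
All pieces are centred on the centroidal y-axis, so I = ΣĪ (holes subtracted) = 16.56994 in⁴.
Extreme fibre distance c = 3.8 in; S = I/c = 4.36051 in³.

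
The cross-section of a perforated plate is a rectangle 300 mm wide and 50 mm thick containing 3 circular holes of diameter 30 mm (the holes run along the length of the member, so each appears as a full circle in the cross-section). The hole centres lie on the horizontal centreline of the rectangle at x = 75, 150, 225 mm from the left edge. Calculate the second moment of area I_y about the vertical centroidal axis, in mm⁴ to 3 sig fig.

Split into non-overlapping primitives; take the origin at the lower-left of the bounding box.
Plate: 300 × 50, A = 15 000 mm², x = 150 mm, Ī = 112 500 000 mm⁴.
Hole 1 (subtracted): ⌀30, A = 706.86 mm², x = 75 mm, Ī = 39 761 mm⁴.
Hole 2 (subtracted): ⌀30, A = 706.86 mm², x = 150 mm, Ī = 39 761 mm⁴.
Hole 3 (subtracted): ⌀30, A = 706.86 mm², x = 225 mm, Ī = 39 761 mm⁴.
By symmetry the centroid is at mid-width, x̄ = 150 mm.
Transfer each piece to the vertical centroidal axis using Ī + A·d² with d = x − 150:
  plate: d = 0 mm → contributes +112 500 000 mm⁴
  hole 1: d = -75 mm → contributes −4 015 839 mm⁴
  hole 2: d = 0 mm → contributes −39 761 mm⁴
  hole 3: d = 75 mm → contributes −4 015 839 mm⁴
Total I = 104 428 561 mm⁴.

I_y ≈ 1.04 × 10⁸ mm⁴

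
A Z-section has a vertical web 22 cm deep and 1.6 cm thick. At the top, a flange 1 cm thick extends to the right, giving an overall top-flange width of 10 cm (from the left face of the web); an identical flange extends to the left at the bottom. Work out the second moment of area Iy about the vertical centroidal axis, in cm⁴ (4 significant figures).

Iy ≈ 526.3 cm⁴

Split into non-overlapping primitives; take the origin at the lower-left of the bounding box.
Web: 1.6 × 22, A = 35.2 cm², x = 9.2 cm, Ī = 7.50933 cm⁴.
Top flange (beyond web): 8.4 × 1, A = 8.4 cm², x = 14.2 cm, Ī = 49.392 cm⁴.
Bottom flange (beyond web): 8.4 × 1, A = 8.4 cm², x = 4.2 cm, Ī = 49.392 cm⁴.
Centroid: x̄ = ΣA·x / ΣA = 9.2 cm.
Transfer each piece to the vertical centroidal axis using Ī + A·d² with d = x − 9.2:
  web: d = 0 cm → contributes +7.50933 cm⁴
  top flange (beyond web): d = 5 cm → contributes +259.392 cm⁴
  bottom flange (beyond web): d = -5 cm → contributes +259.392 cm⁴
Total I = 526.293 cm⁴.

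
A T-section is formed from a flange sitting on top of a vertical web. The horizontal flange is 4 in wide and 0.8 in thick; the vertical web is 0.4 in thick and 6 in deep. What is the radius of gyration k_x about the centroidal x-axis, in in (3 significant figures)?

k_x ≈ 2.04 in

Break the section into simple shapes (no overlaps), measuring from the bottom-left corner of the bounding box.
Flange: 4 × 0.8, A = 3.2 in², y = 6.4 in, Ī = 0.17067 in⁴.
Web: 0.4 × 6, A = 2.4 in², y = 3 in, Ī = 7.2 in⁴.
Centroid: ȳ = ΣA·y / ΣA = 4.9429 in.
Transfer each piece to the centroidal x-axis using Ī + A·d² with d = y − 4.9429:
  flange: d = 1.4571 in → contributes +6.9651 in⁴
  web: d = -1.9429 in → contributes +16.259 in⁴
Total I = 23.224 in⁴.
Radius of gyration: k = √(I/A) = √(23.224 / 5.6) = 2.0365 in.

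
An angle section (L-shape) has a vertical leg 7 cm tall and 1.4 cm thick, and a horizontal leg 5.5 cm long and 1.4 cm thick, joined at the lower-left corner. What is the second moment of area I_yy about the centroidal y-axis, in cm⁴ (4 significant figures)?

Break the section into simple shapes (no overlaps), measuring from the bottom-left corner of the bounding box.
Vertical leg: 1.4 × 7, A = 9.8 cm², x = 0.7 cm, Ī = 1.60067 cm⁴.
Horizontal leg (remainder): 4.1 × 1.4, A = 5.74 cm², x = 3.45 cm, Ī = 8.04078 cm⁴.
Centroid: x̄ = ΣA·x / ΣA = 1.71577 cm.
Transfer each piece to the centroidal y-axis using Ī + A·d² with d = x − 1.71577:
  vertical leg: d = -1.01577 cm → contributes +11.7121 cm⁴
  horizontal leg (remainder): d = 1.73423 cm → contributes +25.3042 cm⁴
Total I = 37.0163 cm⁴.

I_yy ≈ 37.02 cm⁴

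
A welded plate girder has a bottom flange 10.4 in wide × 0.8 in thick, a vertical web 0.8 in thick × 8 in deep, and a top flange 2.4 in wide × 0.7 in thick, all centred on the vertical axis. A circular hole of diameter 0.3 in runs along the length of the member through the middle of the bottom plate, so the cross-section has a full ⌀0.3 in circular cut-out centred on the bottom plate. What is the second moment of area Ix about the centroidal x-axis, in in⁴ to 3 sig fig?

Break the section into simple shapes (no overlaps), measuring from the bottom-left corner of the bounding box.
Bottom plate: 10.4 × 0.8, A = 8.32 in², y = 0.4 in, Ī = 0.44373 in⁴.
Web plate: 0.8 × 8, A = 6.4 in², y = 4.8 in, Ī = 34.133 in⁴.
Top plate: 2.4 × 0.7, A = 1.68 in², y = 9.15 in, Ī = 0.0686 in⁴.
Hole (subtracted): ⌀0.3, A = 0.070686 in², y = 0.4 in, Ī = 0.00039761 in⁴.
Centroid: ȳ = ΣA·y / ΣA = 3.0247 in.
Transfer each piece to the centroidal x-axis using Ī + A·d² with d = y − 3.0247:
  bottom plate: d = -2.6247 in → contributes +57.762 in⁴
  web plate: d = 1.7753 in → contributes +54.304 in⁴
  top plate: d = 6.1253 in → contributes +63.1 in⁴
  hole: d = -2.6247 in → contributes −0.48737 in⁴
Total I = 174.68 in⁴.

Ix ≈ 175 in⁴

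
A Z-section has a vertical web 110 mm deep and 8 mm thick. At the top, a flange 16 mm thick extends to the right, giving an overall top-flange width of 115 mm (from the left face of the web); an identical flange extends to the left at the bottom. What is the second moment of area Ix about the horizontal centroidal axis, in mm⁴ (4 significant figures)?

Ix ≈ 8.524 × 10⁶ mm⁴

Treat the section as a set of non-overlapping primitives; coordinates are from the bounding-box lower-left.
Web: 8 × 110, A = 880 mm², y = 55 mm, Ī = 887 333 mm⁴.
Top flange (beyond web): 107 × 16, A = 1 712 mm², y = 102 mm, Ī = 36522.7 mm⁴.
Bottom flange (beyond web): 107 × 16, A = 1 712 mm², y = 8 mm, Ī = 36522.7 mm⁴.
Centroid: ȳ = ΣA·y / ΣA = 55 mm.
Transfer each piece to the horizontal centroidal axis using Ī + A·d² with d = y − 55:
  web: d = 0 mm → contributes +887 333 mm⁴
  top flange (beyond web): d = 47 mm → contributes +3 818 331 mm⁴
  bottom flange (beyond web): d = -47 mm → contributes +3 818 331 mm⁴
Total I = 8 523 995 mm⁴.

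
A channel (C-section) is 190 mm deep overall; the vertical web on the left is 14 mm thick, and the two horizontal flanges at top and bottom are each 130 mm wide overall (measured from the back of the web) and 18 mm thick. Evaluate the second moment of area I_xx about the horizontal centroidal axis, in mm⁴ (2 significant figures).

I_xx ≈ 3.9 × 10⁷ mm⁴

Break the section into simple shapes (no overlaps), measuring from the bottom-left corner of the bounding box.
Web: 14 × 190, A = 2 660 mm², y = 95 mm, Ī = 8 002 167 mm⁴.
Top flange (beyond web): 116 × 18, A = 2 088 mm², y = 181 mm, Ī = 56 376 mm⁴.
Bottom flange (beyond web): 116 × 18, A = 2 088 mm², y = 9 mm, Ī = 56 376 mm⁴.
By symmetry the centroid is at mid-height, ȳ = 95 mm.
Transfer each piece to the horizontal centroidal axis using Ī + A·d² with d = y − 95:
  web: d = 0 mm → contributes +8 002 167 mm⁴
  top flange (beyond web): d = 86 mm → contributes +15 499 224 mm⁴
  bottom flange (beyond web): d = -86 mm → contributes +15 499 224 mm⁴
Total I = 39 000 615 mm⁴.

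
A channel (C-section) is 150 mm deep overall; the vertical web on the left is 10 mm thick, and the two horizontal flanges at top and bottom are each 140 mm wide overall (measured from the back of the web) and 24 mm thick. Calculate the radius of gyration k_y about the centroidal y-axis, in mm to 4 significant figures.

k_y ≈ 43.62 mm

Decompose the section into non-overlapping parts with the origin at the bottom-left of its bounding rectangle.
Web: 10 × 150, A = 1 500 mm², x = 5 mm, Ī = 12 500 mm⁴.
Top flange (beyond web): 130 × 24, A = 3 120 mm², x = 75 mm, Ī = 4 394 000 mm⁴.
Bottom flange (beyond web): 130 × 24, A = 3 120 mm², x = 75 mm, Ī = 4 394 000 mm⁴.
Centroid: x̄ = ΣA·x / ΣA = 61.4341 mm.
Transfer each piece to the centroidal y-axis using Ī + A·d² with d = x − 61.4341:
  web: d = -56.4341 mm → contributes +4 789 713 mm⁴
  top flange (beyond web): d = 13.5659 mm → contributes +4 968 184 mm⁴
  bottom flange (beyond web): d = 13.5659 mm → contributes +4 968 184 mm⁴
Total I = 14 726 081 mm⁴.
Radius of gyration: k = √(I/A) = √(14 726 081 / 7 740) = 43.6187 mm.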